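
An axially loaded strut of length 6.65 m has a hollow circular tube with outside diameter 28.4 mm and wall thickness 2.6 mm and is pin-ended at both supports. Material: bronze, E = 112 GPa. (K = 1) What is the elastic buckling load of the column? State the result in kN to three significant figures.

Inner diameter d_i = 28.4 − 2×2.6 = 23.20 mm
I = π(d_o⁴ − d_i⁴)/64 = π(28.4⁴ − 23.20⁴)/64 = 1.771×10^4 mm⁴
I = 1.771×10^4 mm⁴ = 1.771×10^-8 m⁴
Effective length L_e = K·L = 1 × 6.65 = 6.650 m
P_cr = π²EI / L_e² = π² × 112×10⁹ × 1.771×10^-8 / 6.650² = 442.7 N

P_cr ≈ 0.443 kN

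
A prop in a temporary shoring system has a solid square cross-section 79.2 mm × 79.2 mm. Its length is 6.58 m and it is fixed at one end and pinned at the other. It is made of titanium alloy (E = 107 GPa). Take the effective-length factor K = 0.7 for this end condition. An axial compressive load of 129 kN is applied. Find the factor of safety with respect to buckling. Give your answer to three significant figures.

n ≈ 1.27

I = a⁴/12 = 79.2⁴/12 = 3.279×10^6 mm⁴
I = 3.279×10^6 mm⁴ = 3.279×10^-6 m⁴
Effective length L_e = K·L = 0.7 × 6.58 = 4.606 m
P_cr = π²EI / L_e² = π² × 107×10⁹ × 3.279×10^-6 / 4.606² = 1.632×10^5 N
Factor of safety n = P_cr / P = 163.21 / 129 = 1.27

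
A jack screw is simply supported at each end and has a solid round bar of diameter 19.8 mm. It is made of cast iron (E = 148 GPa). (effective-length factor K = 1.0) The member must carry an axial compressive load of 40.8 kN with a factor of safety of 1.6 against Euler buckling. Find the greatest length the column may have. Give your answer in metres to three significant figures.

I = πd⁴/64 = π×19.8⁴/64 = 7.545×10^3 mm⁴
I = 7.545×10^-9 m⁴
Required critical load P_cr = n·P = 1.6 × 40.8 = 65.28 kN = 6.528×10^4 N
From P_cr = π²EI/(K·L)²:  L = (1/K)·√(π²EI/P_cr) = (1/1)·√(π²×1.48×10^11×7.545×10^-9/6.528×10^4)
L = 0.411 m

L_max ≈ 0.411 m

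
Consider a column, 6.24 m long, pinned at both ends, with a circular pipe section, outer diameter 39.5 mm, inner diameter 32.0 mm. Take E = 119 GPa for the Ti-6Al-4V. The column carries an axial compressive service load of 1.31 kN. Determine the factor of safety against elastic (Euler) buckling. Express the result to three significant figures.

n ≈ 1.57

d_o = 39.5 mm, d_i = 32.0 mm
I = π(d_o⁴ − d_i⁴)/64 = π(39.5⁴ − 32.00⁴)/64 = 6.803×10^4 mm⁴
I = 6.803×10^4 mm⁴ = 6.803×10^-8 m⁴
Effective length L_e = K·L = 1 × 6.24 = 6.240 m
P_cr = π²EI / L_e² = π² × 119×10⁹ × 6.803×10^-8 / 6.240² = 2.052×10^3 N
Factor of safety n = P_cr / P = 2.0519 / 1.31 = 1.57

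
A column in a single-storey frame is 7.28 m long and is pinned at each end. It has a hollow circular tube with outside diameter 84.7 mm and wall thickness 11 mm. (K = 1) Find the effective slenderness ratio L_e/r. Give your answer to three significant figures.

Inner diameter d_i = 84.7 − 2×11 = 62.70 mm
I = π(d_o⁴ − d_i⁴)/64 = π(84.7⁴ − 62.70⁴)/64 = 1.768×10^6 mm⁴
A = 2.547×10^3 mm²;  r_min = √(I/A) = √(1.768×10^6/2.547×10^3) = 26.35 mm
L_e = K·L = 1 × 7.28 m = 7.280 m = 7280.0 mm
λ = L_e / r_min = 7280.0 / 26.35 = 276

λ ≈ 276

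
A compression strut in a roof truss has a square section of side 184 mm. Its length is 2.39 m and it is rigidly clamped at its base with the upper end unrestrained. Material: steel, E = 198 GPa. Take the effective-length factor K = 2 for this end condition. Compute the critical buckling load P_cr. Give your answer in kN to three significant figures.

P_cr ≈ 8170 kN

I = a⁴/12 = 184⁴/12 = 9.552×10^7 mm⁴
I = 9.552×10^7 mm⁴ = 9.552×10^-5 m⁴
Effective length L_e = K·L = 2 × 2.39 = 4.780 m
P_cr = π²EI / L_e² = π² × 198×10⁹ × 9.552×10^-5 / 4.780² = 8.170×10^6 N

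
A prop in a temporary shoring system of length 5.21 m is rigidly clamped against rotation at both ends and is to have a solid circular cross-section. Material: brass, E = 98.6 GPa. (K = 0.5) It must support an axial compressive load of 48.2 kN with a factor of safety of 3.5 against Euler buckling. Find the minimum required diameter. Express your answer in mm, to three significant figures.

Required P_cr = n·P = 3.5 × 48.2 = 168.7 kN
L_e = K·L = 0.5 × 5.21 = 2.605 m
Required I = P_cr·L_e²/(π²E) = 1.687×10^5 × 2.605² / (π² × 9.86×10^10) = 1.176×10^-6 m⁴
I_req = 1.176×10^6 mm⁴
Solid circle: I = πd⁴/64  ⇒  d = (64I/π)^(1/4) = (64×1.176×10^6/π)^(1/4) = 70.0 mm

d ≈ 70.0 mm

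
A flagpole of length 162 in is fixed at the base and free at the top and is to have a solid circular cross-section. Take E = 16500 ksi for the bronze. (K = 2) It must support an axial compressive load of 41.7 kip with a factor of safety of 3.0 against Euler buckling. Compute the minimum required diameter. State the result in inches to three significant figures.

Required P_cr = n·P = 3.0 × 41.7 = 125.1 kip
L_e = K·L = 2 × 162 = 324.0 in
Required I = P_cr·L_e²/(π²E) = 1.251×10^5 × 324.0² / (π² × 1.65×10^7) = 80.64 in⁴
Solid circle: I = πd⁴/64  ⇒  d = (64I/π)^(1/4) = (64×80.64/π)^(1/4) = 6.37 in

d ≈ 6.37 in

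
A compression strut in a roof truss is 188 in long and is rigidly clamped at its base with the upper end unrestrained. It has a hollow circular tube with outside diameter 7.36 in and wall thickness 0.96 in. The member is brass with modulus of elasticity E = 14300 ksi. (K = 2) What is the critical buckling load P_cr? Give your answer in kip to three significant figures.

Inner diameter d_i = 7.36 − 2×0.96 = 5.440 in
I = π(d_o⁴ − d_i⁴)/64 = π(7.36⁴ − 5.440⁴)/64 = 101.0 in⁴
Effective length L_e = K·L = 2 × 188 = 376.0 in
P_cr = π²EI / L_e² = π² × 14300×10³ × 101.0 / 376.0² = 1.009×10^5 lb

P_cr ≈ 101 kip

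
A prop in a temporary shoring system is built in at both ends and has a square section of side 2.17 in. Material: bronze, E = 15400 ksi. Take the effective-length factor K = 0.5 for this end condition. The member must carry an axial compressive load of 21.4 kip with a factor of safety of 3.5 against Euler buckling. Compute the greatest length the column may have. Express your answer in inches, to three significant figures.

L_max ≈ 122 in

I = a⁴/12 = 2.17⁴/12 = 1.848 in⁴
Required critical load P_cr = n·P = 3.5 × 21.4 = 74.90 kip = 7.490×10^4 lb
From P_cr = π²EI/(K·L)²:  L = (1/K)·√(π²EI/P_cr) = (1/0.5)·√(π²×1.54×10^7×1.848/7.490×10^4)
L = 122 in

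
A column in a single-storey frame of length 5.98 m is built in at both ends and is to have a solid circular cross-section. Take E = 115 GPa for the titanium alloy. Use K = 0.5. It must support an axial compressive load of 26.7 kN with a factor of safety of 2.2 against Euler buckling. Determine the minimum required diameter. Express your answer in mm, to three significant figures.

d ≈ 55.4 mm

Required P_cr = n·P = 2.2 × 26.7 = 58.74 kN
L_e = K·L = 0.5 × 5.98 = 2.990 m
Required I = P_cr·L_e²/(π²E) = 5.874×10^4 × 2.990² / (π² × 1.15×10^11) = 4.627×10^-7 m⁴
I_req = 4.627×10^5 mm⁴
Solid circle: I = πd⁴/64  ⇒  d = (64I/π)^(1/4) = (64×4.627×10^5/π)^(1/4) = 55.4 mm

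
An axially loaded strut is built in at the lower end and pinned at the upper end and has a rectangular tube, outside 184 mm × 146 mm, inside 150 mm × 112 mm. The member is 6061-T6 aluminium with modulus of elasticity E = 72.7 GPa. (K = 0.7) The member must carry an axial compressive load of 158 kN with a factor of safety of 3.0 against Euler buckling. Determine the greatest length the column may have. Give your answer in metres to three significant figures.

Weak-axis I_min = (h_o·b_o³ − h_i·b_i³)/12 with b_o = 146, b_i = 112.0 mm (shorter outer/inner sides).
I_min = (184×146³ − 150.0×112.0³)/12 = 3.016×10^7 mm⁴
I = 3.016×10^-5 m⁴
Required critical load P_cr = n·P = 3.0 × 158 = 474.0 kN = 4.740×10^5 N
From P_cr = π²EI/(K·L)²:  L = (1/K)·√(π²EI/P_cr) = (1/0.7)·√(π²×7.27×10^10×3.016×10^-5/4.740×10^5)
L = 9.65 m

L_max ≈ 9.65 m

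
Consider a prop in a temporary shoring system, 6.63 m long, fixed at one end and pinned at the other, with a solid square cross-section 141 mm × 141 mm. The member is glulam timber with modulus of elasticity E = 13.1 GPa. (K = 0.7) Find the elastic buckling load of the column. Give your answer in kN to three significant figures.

I = a⁴/12 = 141⁴/12 = 3.294×10^7 mm⁴
I = 3.294×10^7 mm⁴ = 3.294×10^-5 m⁴
Effective length L_e = K·L = 0.7 × 6.63 = 4.641 m
P_cr = π²EI / L_e² = π² × 13.1×10⁹ × 3.294×10^-5 / 4.641² = 1.977×10^5 N

P_cr ≈ 198 kN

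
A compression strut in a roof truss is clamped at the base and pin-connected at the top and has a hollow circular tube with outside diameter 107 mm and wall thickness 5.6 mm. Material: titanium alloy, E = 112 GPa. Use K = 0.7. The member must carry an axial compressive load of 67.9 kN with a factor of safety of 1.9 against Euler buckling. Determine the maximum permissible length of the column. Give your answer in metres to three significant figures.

L_max ≈ 6.34 m

Inner diameter d_i = 107 − 2×5.6 = 95.80 mm
I = π(d_o⁴ − d_i⁴)/64 = π(107⁴ − 95.80⁴)/64 = 2.300×10^6 mm⁴
I = 2.300×10^-6 m⁴
Required critical load P_cr = n·P = 1.9 × 67.9 = 129.0 kN = 1.290×10^5 N
From P_cr = π²EI/(K·L)²:  L = (1/K)·√(π²EI/P_cr) = (1/0.7)·√(π²×1.12×10^11×2.300×10^-6/1.290×10^5)
L = 6.34 m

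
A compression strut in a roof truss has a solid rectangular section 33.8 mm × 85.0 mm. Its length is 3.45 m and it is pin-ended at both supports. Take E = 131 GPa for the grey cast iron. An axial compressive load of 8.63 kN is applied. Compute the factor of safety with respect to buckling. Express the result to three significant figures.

Buckling occurs about the weak axis: I_min = h·b³/12 with b = 33.8 mm (the shorter side).
I_min = 85.0×33.8³/12 = 2.735×10^5 mm⁴
I = 2.735×10^5 mm⁴ = 2.735×10^-7 m⁴
Effective length L_e = K·L = 1 × 3.45 = 3.450 m
P_cr = π²EI / L_e² = π² × 131×10⁹ × 2.735×10^-7 / 3.450² = 2.971×10^4 N
Factor of safety n = P_cr / P = 29.711 / 8.63 = 3.44

n ≈ 3.44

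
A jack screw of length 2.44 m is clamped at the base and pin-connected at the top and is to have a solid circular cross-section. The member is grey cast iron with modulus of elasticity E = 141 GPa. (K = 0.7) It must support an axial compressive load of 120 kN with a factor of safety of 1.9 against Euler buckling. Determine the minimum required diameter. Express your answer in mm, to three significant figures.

Required P_cr = n·P = 1.9 × 120 = 228.0 kN
L_e = K·L = 0.7 × 2.44 = 1.708 m
Required I = P_cr·L_e²/(π²E) = 2.280×10^5 × 1.708² / (π² × 1.41×10^11) = 4.780×10^-7 m⁴
I_req = 4.780×10^5 mm⁴
Solid circle: I = πd⁴/64  ⇒  d = (64I/π)^(1/4) = (64×4.780×10^5/π)^(1/4) = 55.9 mm

d ≈ 55.9 mm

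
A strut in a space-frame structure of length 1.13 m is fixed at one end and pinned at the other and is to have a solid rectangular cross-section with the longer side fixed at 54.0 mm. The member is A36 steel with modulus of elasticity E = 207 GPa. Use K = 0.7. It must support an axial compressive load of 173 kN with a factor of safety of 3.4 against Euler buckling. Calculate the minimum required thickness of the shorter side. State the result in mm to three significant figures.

Required P_cr = n·P = 3.4 × 173 = 588.2 kN
L_e = K·L = 0.7 × 1.13 = 0.7910 m
Required I = P_cr·L_e²/(π²E) = 5.882×10^5 × 0.7910² / (π² × 2.07×10^11) = 1.801×10^-7 m⁴
I_req = 1.801×10^5 mm⁴
Rectangle, weak axis: I_min = h·b³/12 with h = 54.0 mm fixed  ⇒  b = (12I/h)^(1/3) = 34.2 mm

b ≈ 34.2 mm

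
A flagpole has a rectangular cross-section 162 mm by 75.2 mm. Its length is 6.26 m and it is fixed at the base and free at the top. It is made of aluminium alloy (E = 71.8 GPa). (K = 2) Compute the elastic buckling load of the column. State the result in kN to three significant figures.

P_cr ≈ 26.0 kN

Buckling occurs about the weak axis: I_min = h·b³/12 with b = 75.2 mm (the shorter side).
I_min = 162×75.2³/12 = 5.741×10^6 mm⁴
I = 5.741×10^6 mm⁴ = 5.741×10^-6 m⁴
Effective length L_e = K·L = 2 × 6.26 = 12.52 m
P_cr = π²EI / L_e² = π² × 71.8×10⁹ × 5.741×10^-6 / 12.52² = 2.595×10^4 N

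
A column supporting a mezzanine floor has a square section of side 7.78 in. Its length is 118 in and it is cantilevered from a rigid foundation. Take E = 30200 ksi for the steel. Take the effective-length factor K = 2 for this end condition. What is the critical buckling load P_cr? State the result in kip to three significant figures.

P_cr ≈ 1630 kip

I = a⁴/12 = 7.78⁴/12 = 305.3 in⁴
Effective length L_e = K·L = 2 × 118 = 236.0 in
P_cr = π²EI / L_e² = π² × 30200×10³ × 305.3 / 236.0² = 1.634×10^6 lb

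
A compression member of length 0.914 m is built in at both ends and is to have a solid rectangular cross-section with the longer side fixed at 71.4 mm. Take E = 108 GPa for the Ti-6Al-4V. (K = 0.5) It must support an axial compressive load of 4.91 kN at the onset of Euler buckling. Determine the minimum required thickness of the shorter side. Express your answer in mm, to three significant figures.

L_e = K·L = 0.5 × 0.914 = 0.4570 m
Required I = P_cr·L_e²/(π²E) = 4.910×10^3 × 0.4570² / (π² × 1.08×10^11) = 9.620×10^-10 m⁴
I_req = 962.0 mm⁴
Rectangle, weak axis: I_min = h·b³/12 with h = 71.4 mm fixed  ⇒  b = (12I/h)^(1/3) = 5.45 mm

b ≈ 5.45 mm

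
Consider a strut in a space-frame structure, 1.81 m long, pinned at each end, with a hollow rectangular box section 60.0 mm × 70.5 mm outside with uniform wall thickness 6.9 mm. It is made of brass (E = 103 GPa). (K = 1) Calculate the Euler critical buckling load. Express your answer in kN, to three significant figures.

Inner dimensions: h_i = 70.5 − 2×6.9 = 56.70 mm, b_i = 60.0 − 2×6.9 = 46.20 mm
Weak-axis I_min = (h_o·b_o³ − h_i·b_i³)/12 with b_o = 60.0, b_i = 46.20 mm (shorter outer/inner sides).
I_min = (70.5×60.0³ − 56.70×46.20³)/12 = 8.031×10^5 mm⁴
I = 8.031×10^5 mm⁴ = 8.031×10^-7 m⁴
Effective length L_e = K·L = 1 × 1.81 = 1.810 m
P_cr = π²EI / L_e² = π² × 103×10⁹ × 8.031×10^-7 / 1.810² = 2.492×10^5 N

P_cr ≈ 249 kN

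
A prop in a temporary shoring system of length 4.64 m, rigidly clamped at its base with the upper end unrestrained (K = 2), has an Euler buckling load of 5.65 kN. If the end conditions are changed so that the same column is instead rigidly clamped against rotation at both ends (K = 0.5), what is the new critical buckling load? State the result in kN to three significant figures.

P_cr ∝ 1/K², so P_cr,new = P_cr,old × (K_old/K_new)² = 5.65 × (2/0.5)²
= 5.65 × 16.00 = 90.4 kN

P_cr ≈ 90.4 kN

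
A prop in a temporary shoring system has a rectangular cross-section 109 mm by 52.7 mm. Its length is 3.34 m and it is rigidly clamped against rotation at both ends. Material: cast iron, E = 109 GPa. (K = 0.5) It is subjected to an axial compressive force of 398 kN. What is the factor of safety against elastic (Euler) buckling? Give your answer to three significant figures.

n ≈ 1.29

Buckling occurs about the weak axis: I_min = h·b³/12 with b = 52.7 mm (the shorter side).
I_min = 109×52.7³/12 = 1.329×10^6 mm⁴
I = 1.329×10^6 mm⁴ = 1.329×10^-6 m⁴
Effective length L_e = K·L = 0.5 × 3.34 = 1.670 m
P_cr = π²EI / L_e² = π² × 109×10⁹ × 1.329×10^-6 / 1.670² = 5.128×10^5 N
Factor of safety n = P_cr / P = 512.83 / 398 = 1.29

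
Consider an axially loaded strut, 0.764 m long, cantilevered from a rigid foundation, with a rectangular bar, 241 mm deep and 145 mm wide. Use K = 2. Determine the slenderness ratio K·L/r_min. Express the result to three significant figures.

λ ≈ 36.5

Buckling occurs about the weak axis: I_min = h·b³/12 with b = 145 mm (the shorter side).
I_min = 241×145³/12 = 6.123×10^7 mm⁴
A = 3.494×10^4 mm²;  r_min = √(I/A) = √(6.123×10^7/3.494×10^4) = 41.86 mm
L_e = K·L = 2 × 0.764 m = 1.528 m = 1528.0 mm
λ = L_e / r_min = 1528.0 / 41.86 = 36.5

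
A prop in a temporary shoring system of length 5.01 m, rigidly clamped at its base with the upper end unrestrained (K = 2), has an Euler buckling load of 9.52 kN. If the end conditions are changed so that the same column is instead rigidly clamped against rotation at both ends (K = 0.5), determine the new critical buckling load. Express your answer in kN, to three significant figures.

P_cr ∝ 1/K², so P_cr,new = P_cr,old × (K_old/K_new)² = 9.52 × (2/0.5)²
= 9.52 × 16.00 = 152 kN

P_cr ≈ 152 kN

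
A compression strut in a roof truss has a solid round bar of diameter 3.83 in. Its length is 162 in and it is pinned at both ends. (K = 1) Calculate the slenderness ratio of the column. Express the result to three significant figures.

λ ≈ 169

I = πd⁴/64 = π×3.83⁴/64 = 10.56 in⁴
A = 11.52 in²;  r_min = √(I/A) = √(10.56/11.52) = 0.9575 in
L_e = K·L = 1 × 162 = 162.0 in
λ = L_e / r_min = 162.00 / 0.9575 = 169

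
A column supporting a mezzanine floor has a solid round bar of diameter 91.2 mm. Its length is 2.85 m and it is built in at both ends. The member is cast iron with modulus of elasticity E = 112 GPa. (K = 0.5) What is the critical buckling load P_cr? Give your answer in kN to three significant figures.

I = πd⁴/64 = π×91.2⁴/64 = 3.396×10^6 mm⁴
I = 3.396×10^6 mm⁴ = 3.396×10^-6 m⁴
Effective length L_e = K·L = 0.5 × 2.85 = 1.425 m
P_cr = π²EI / L_e² = π² × 112×10⁹ × 3.396×10^-6 / 1.425² = 1.849×10^6 N

P_cr ≈ 1850 kN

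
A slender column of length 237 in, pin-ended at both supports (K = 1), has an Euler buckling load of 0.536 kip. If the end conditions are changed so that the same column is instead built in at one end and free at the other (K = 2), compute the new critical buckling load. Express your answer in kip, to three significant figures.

P_cr ∝ 1/K², so P_cr,new = P_cr,old × (K_old/K_new)² = 0.536 × (1/2)²
= 0.536 × 0.2500 = 0.134 kip

P_cr ≈ 0.134 kip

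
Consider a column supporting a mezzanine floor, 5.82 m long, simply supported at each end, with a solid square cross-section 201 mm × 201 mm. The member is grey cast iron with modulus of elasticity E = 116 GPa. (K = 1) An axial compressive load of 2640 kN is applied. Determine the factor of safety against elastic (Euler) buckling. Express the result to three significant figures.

I = a⁴/12 = 201⁴/12 = 1.360×10^8 mm⁴
I = 1.360×10^8 mm⁴ = 1.360×10^-4 m⁴
Effective length L_e = K·L = 1 × 5.82 = 5.820 m
P_cr = π²EI / L_e² = π² × 116×10⁹ × 1.360×10^-4 / 5.820² = 4.597×10^6 N
Factor of safety n = P_cr / P = 4597.4 / 2640 = 1.74

n ≈ 1.74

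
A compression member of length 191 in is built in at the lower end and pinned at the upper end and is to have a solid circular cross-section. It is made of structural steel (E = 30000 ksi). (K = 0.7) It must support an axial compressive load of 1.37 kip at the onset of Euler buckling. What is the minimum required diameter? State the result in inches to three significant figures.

d ≈ 1.14 in

L_e = K·L = 0.7 × 191 = 133.7 in
Required I = P_cr·L_e²/(π²E) = 1.370×10^3 × 133.7² / (π² × 3.00×10^7) = 8.271×10^-2 in⁴
Solid circle: I = πd⁴/64  ⇒  d = (64I/π)^(1/4) = (64×8.271×10^-2/π)^(1/4) = 1.14 in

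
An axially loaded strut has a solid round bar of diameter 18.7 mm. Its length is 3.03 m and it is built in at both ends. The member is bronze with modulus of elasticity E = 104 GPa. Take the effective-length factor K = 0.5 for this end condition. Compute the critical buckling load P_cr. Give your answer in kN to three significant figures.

I = πd⁴/64 = π×18.7⁴/64 = 6.003×10^3 mm⁴
I = 6.003×10^3 mm⁴ = 6.003×10^-9 m⁴
Effective length L_e = K·L = 0.5 × 3.03 = 1.515 m
P_cr = π²EI / L_e² = π² × 104×10⁹ × 6.003×10^-9 / 1.515² = 2.684×10^3 N

P_cr ≈ 2.68 kN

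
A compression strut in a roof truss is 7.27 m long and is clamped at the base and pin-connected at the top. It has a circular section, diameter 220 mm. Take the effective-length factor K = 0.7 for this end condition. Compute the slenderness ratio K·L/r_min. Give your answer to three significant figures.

I = πd⁴/64 = π×220⁴/64 = 1.150×10^8 mm⁴
A = 3.801×10^4 mm²;  r_min = √(I/A) = √(1.150×10^8/3.801×10^4) = 55.00 mm
L_e = K·L = 0.7 × 7.27 m = 5.089 m = 5089.0 mm
λ = L_e / r_min = 5089.0 / 55.00 = 92.5

λ ≈ 92.5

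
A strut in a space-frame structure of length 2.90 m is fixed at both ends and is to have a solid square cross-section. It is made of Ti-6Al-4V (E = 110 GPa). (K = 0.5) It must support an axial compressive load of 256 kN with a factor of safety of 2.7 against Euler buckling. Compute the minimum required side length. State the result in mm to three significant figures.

Required P_cr = n·P = 2.7 × 256 = 691.2 kN
L_e = K·L = 0.5 × 2.90 = 1.450 m
Required I = P_cr·L_e²/(π²E) = 6.912×10^5 × 1.450² / (π² × 1.10×10^11) = 1.339×10^-6 m⁴
I_req = 1.339×10^6 mm⁴
Solid square: I = a⁴/12  ⇒  a = (12I)^(1/4) = (12×1.339×10^6)^(1/4) = 63.3 mm

a ≈ 63.3 mm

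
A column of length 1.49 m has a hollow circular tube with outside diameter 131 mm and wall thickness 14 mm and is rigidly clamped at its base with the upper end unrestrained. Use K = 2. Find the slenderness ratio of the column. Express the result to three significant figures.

λ ≈ 71.5

Inner diameter d_i = 131 − 2×14 = 103.0 mm
I = π(d_o⁴ − d_i⁴)/64 = π(131⁴ − 103.0⁴)/64 = 8.931×10^6 mm⁴
A = 5.146×10^3 mm²;  r_min = √(I/A) = √(8.931×10^6/5.146×10^3) = 41.66 mm
L_e = K·L = 2 × 1.49 m = 2.980 m = 2980.0 mm
λ = L_e / r_min = 2980.0 / 41.66 = 71.5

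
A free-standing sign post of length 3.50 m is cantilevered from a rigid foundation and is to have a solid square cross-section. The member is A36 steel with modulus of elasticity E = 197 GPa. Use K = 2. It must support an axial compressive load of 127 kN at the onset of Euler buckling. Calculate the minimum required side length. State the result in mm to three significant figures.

a ≈ 78.7 mm

L_e = K·L = 2 × 3.50 = 7.000 m
Required I = P_cr·L_e²/(π²E) = 1.270×10^5 × 7.000² / (π² × 1.97×10^11) = 3.201×10^-6 m⁴
I_req = 3.201×10^6 mm⁴
Solid square: I = a⁴/12  ⇒  a = (12I)^(1/4) = (12×3.201×10^6)^(1/4) = 78.7 mm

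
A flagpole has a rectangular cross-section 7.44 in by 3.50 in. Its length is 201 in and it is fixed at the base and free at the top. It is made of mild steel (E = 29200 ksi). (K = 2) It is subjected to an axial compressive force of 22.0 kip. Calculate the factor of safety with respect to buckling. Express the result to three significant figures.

n ≈ 2.15

Buckling occurs about the weak axis: I_min = h·b³/12 with b = 3.50 in (the shorter side).
I_min = 7.44×3.50³/12 = 26.58 in⁴
Effective length L_e = K·L = 2 × 201 = 402.0 in
P_cr = π²EI / L_e² = π² × 29200×10³ × 26.58 / 402.0² = 4.741×10^4 lb
Factor of safety n = P_cr / P = 47.405 / 22.0 = 2.15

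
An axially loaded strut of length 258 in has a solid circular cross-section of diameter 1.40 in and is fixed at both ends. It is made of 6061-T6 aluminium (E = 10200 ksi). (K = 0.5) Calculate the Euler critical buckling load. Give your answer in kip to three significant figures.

P_cr ≈ 1.14 kip

I = πd⁴/64 = π×1.40⁴/64 = 0.1886 in⁴
Effective length L_e = K·L = 0.5 × 258 = 129.0 in
P_cr = π²EI / L_e² = π² × 10200×10³ × 0.1886 / 129.0² = 1.141×10^3 lb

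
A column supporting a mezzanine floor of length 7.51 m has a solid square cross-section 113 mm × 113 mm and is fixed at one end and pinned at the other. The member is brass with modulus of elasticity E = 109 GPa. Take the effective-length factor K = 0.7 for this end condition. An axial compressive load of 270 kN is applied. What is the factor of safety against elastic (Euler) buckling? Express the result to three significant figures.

I = a⁴/12 = 113⁴/12 = 1.359×10^7 mm⁴
I = 1.359×10^7 mm⁴ = 1.359×10^-5 m⁴
Effective length L_e = K·L = 0.7 × 7.51 = 5.257 m
P_cr = π²EI / L_e² = π² × 109×10⁹ × 1.359×10^-5 / 5.257² = 5.289×10^5 N
Factor of safety n = P_cr / P = 528.91 / 270 = 1.96

n ≈ 1.96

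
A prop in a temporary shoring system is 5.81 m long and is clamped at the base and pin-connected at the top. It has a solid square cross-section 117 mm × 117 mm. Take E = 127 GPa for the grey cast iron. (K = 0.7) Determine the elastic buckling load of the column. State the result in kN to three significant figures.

I = a⁴/12 = 117⁴/12 = 1.562×10^7 mm⁴
I = 1.562×10^7 mm⁴ = 1.562×10^-5 m⁴
Effective length L_e = K·L = 0.7 × 5.81 = 4.067 m
P_cr = π²EI / L_e² = π² × 127×10⁹ × 1.562×10^-5 / 4.067² = 1.183×10^6 N

P_cr ≈ 1180 kN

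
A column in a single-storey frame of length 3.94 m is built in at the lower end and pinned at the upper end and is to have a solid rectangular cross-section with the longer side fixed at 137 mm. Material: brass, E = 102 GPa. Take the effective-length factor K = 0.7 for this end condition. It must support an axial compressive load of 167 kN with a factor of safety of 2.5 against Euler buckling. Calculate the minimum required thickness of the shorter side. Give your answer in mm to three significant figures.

b ≈ 65.1 mm

Required P_cr = n·P = 2.5 × 167 = 417.5 kN
L_e = K·L = 0.7 × 3.94 = 2.758 m
Required I = P_cr·L_e²/(π²E) = 4.175×10^5 × 2.758² / (π² × 1.02×10^11) = 3.155×10^-6 m⁴
I_req = 3.155×10^6 mm⁴
Rectangle, weak axis: I_min = h·b³/12 with h = 137 mm fixed  ⇒  b = (12I/h)^(1/3) = 65.1 mm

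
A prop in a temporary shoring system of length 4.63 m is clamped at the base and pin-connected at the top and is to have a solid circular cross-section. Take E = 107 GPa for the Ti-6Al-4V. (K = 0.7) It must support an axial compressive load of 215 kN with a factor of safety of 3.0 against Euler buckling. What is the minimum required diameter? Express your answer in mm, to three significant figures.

Required P_cr = n·P = 3.0 × 215 = 645.0 kN
L_e = K·L = 0.7 × 4.63 = 3.241 m
Required I = P_cr·L_e²/(π²E) = 6.450×10^5 × 3.241² / (π² × 1.07×10^11) = 6.416×10^-6 m⁴
I_req = 6.416×10^6 mm⁴
Solid circle: I = πd⁴/64  ⇒  d = (64I/π)^(1/4) = (64×6.416×10^6/π)^(1/4) = 107 mm

d ≈ 107 mm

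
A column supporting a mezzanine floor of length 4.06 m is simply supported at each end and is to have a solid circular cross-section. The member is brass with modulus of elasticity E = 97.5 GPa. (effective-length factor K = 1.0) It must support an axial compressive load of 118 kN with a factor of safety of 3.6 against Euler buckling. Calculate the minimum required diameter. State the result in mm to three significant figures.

d ≈ 110 mm

Required P_cr = n·P = 3.6 × 118 = 424.8 kN
L_e = K·L = 1 × 4.06 = 4.060 m
Required I = P_cr·L_e²/(π²E) = 4.248×10^5 × 4.060² / (π² × 9.75×10^10) = 7.277×10^-6 m⁴
I_req = 7.277×10^6 mm⁴
Solid circle: I = πd⁴/64  ⇒  d = (64I/π)^(1/4) = (64×7.277×10^6/π)^(1/4) = 110 mm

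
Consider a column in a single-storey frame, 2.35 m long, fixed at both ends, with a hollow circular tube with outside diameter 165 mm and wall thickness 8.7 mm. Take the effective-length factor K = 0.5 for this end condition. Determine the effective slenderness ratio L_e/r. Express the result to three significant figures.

Inner diameter d_i = 165 − 2×8.7 = 147.6 mm
I = π(d_o⁴ − d_i⁴)/64 = π(165⁴ − 147.6⁴)/64 = 1.309×10^7 mm⁴
A = 4.272×10^3 mm²;  r_min = √(I/A) = √(1.309×10^7/4.272×10^3) = 55.35 mm
L_e = K·L = 0.5 × 2.35 m = 1.175 m = 1175.0 mm
λ = L_e / r_min = 1175.0 / 55.35 = 21.2

λ ≈ 21.2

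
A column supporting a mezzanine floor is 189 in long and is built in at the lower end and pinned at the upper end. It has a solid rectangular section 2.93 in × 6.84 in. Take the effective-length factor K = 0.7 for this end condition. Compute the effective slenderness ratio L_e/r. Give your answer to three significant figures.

λ ≈ 156

Buckling occurs about the weak axis: I_min = h·b³/12 with b = 2.93 in (the shorter side).
I_min = 6.84×2.93³/12 = 14.34 in⁴
A = 20.04 in²;  r_min = √(I/A) = √(14.34/20.04) = 0.8458 in
L_e = K·L = 0.7 × 189 = 132.3 in
λ = L_e / r_min = 132.30 / 0.8458 = 156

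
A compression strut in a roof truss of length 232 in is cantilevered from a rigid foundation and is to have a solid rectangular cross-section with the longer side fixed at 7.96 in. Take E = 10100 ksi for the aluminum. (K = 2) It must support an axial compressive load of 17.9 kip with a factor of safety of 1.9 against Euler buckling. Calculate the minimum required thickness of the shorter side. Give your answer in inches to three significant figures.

b ≈ 4.80 in

Required P_cr = n·P = 1.9 × 17.9 = 34.01 kip
L_e = K·L = 2 × 232 = 464.0 in
Required I = P_cr·L_e²/(π²E) = 3.401×10^4 × 464.0² / (π² × 1.01×10^7) = 73.46 in⁴
Rectangle, weak axis: I_min = h·b³/12 with h = 7.96 in fixed  ⇒  b = (12I/h)^(1/3) = 4.80 in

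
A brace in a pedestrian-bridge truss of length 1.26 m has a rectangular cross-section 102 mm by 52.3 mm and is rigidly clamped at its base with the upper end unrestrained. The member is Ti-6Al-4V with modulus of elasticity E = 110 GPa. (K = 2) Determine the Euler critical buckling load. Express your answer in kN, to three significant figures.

P_cr ≈ 208 kN

Buckling occurs about the weak axis: I_min = h·b³/12 with b = 52.3 mm (the shorter side).
I_min = 102×52.3³/12 = 1.216×10^6 mm⁴
I = 1.216×10^6 mm⁴ = 1.216×10^-6 m⁴
Effective length L_e = K·L = 2 × 1.26 = 2.520 m
P_cr = π²EI / L_e² = π² × 110×10⁹ × 1.216×10^-6 / 2.520² = 2.079×10^5 N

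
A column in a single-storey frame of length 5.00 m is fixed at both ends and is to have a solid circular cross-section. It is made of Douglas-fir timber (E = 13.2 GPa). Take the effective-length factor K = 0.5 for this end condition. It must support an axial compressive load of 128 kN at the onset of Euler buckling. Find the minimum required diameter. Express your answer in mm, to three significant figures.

d ≈ 106 mm

L_e = K·L = 0.5 × 5.00 = 2.500 m
Required I = P_cr·L_e²/(π²E) = 1.280×10^5 × 2.500² / (π² × 1.32×10^10) = 6.141×10^-6 m⁴
I_req = 6.141×10^6 mm⁴
Solid circle: I = πd⁴/64  ⇒  d = (64I/π)^(1/4) = (64×6.141×10^6/π)^(1/4) = 106 mm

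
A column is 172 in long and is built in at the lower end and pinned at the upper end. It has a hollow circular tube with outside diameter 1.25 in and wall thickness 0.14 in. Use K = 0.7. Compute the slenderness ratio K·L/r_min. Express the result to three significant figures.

Inner diameter d_i = 1.25 − 2×0.14 = 0.9700 in
I = π(d_o⁴ − d_i⁴)/64 = π(1.25⁴ − 0.9700⁴)/64 = 7.639×10^-2 in⁴
A = 0.4882 in²;  r_min = √(I/A) = √(7.639×10^-2/0.4882) = 0.3956 in
L_e = K·L = 0.7 × 172 = 120.4 in
λ = L_e / r_min = 120.40 / 0.3956 = 304

λ ≈ 304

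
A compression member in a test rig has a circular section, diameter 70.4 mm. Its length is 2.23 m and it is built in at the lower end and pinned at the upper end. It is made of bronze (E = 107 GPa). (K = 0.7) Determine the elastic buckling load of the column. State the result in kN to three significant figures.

I = πd⁴/64 = π×70.4⁴/64 = 1.206×10^6 mm⁴
I = 1.206×10^6 mm⁴ = 1.206×10^-6 m⁴
Effective length L_e = K·L = 0.7 × 2.23 = 1.561 m
P_cr = π²EI / L_e² = π² × 107×10⁹ × 1.206×10^-6 / 1.561² = 5.226×10^5 N

P_cr ≈ 523 kN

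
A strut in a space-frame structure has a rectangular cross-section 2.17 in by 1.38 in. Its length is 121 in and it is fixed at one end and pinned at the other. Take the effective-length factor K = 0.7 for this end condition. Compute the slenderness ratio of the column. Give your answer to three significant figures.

Buckling occurs about the weak axis: I_min = h·b³/12 with b = 1.38 in (the shorter side).
I_min = 2.17×1.38³/12 = 0.4752 in⁴
A = 2.995 in²;  r_min = √(I/A) = √(0.4752/2.995) = 0.3984 in
L_e = K·L = 0.7 × 121 = 84.70 in
λ = L_e / r_min = 84.700 / 0.3984 = 213

λ ≈ 213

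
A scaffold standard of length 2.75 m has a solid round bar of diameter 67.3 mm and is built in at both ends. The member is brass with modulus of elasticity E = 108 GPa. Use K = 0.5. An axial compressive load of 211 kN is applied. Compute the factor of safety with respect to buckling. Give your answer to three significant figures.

I = πd⁴/64 = π×67.3⁴/64 = 1.007×10^6 mm⁴
I = 1.007×10^6 mm⁴ = 1.007×10^-6 m⁴
Effective length L_e = K·L = 0.5 × 2.75 = 1.375 m
P_cr = π²EI / L_e² = π² × 108×10⁹ × 1.007×10^-6 / 1.375² = 5.677×10^5 N
Factor of safety n = P_cr / P = 567.74 / 211 = 2.69

n ≈ 2.69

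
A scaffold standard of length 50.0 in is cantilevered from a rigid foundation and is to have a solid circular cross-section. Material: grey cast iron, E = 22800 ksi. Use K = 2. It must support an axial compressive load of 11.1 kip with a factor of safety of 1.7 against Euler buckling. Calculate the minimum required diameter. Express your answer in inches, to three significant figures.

d ≈ 2.03 in

Required P_cr = n·P = 1.7 × 11.1 = 18.87 kip
L_e = K·L = 2 × 50.0 = 100.0 in
Required I = P_cr·L_e²/(π²E) = 1.887×10^4 × 100.0² / (π² × 2.28×10^7) = 0.8386 in⁴
Solid circle: I = πd⁴/64  ⇒  d = (64I/π)^(1/4) = (64×0.8386/π)^(1/4) = 2.03 in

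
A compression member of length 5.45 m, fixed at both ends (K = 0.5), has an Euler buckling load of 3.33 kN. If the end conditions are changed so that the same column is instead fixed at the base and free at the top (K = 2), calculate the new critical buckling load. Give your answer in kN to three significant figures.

P_cr ≈ 0.208 kN

P_cr ∝ 1/K², so P_cr,new = P_cr,old × (K_old/K_new)² = 3.33 × (0.5/2)²
= 3.33 × 0.06250 = 0.208 kN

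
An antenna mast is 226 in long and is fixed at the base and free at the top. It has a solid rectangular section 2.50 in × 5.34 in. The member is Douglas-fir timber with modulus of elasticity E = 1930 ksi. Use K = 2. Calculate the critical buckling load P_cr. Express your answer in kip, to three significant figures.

P_cr ≈ 0.648 kip

Buckling occurs about the weak axis: I_min = h·b³/12 with b = 2.50 in (the shorter side).
I_min = 5.34×2.50³/12 = 6.953 in⁴
Effective length L_e = K·L = 2 × 226 = 452.0 in
P_cr = π²EI / L_e² = π² × 1930×10³ × 6.953 / 452.0² = 648.3 lb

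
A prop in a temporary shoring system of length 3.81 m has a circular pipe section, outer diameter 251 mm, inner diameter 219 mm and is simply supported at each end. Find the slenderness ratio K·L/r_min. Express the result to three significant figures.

d_o = 251 mm, d_i = 219 mm
I = π(d_o⁴ − d_i⁴)/64 = π(251⁴ − 219.0⁴)/64 = 8.192×10^7 mm⁴
A = 1.181×10^4 mm²;  r_min = √(I/A) = √(8.192×10^7/1.181×10^4) = 83.28 mm
L_e = K·L = 1 × 3.81 m = 3.810 m = 3810.0 mm
λ = L_e / r_min = 3810.0 / 83.28 = 45.8

λ ≈ 45.8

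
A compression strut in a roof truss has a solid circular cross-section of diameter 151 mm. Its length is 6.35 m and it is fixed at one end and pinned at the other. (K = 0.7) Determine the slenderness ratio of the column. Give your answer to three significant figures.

λ ≈ 118

For a solid circle r = d/4 = 151/4 = 37.75 mm
L_e = K·L = 0.7 × 6.35 m = 4.445 m = 4445.0 mm
λ = L_e / r_min = 4445.0 / 37.75 = 118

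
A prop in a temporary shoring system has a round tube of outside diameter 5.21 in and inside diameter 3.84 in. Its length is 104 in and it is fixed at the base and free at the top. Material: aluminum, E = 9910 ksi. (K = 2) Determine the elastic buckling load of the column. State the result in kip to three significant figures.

P_cr ≈ 57.6 kip

d_o = 5.21 in, d_i = 3.84 in
I = π(d_o⁴ − d_i⁴)/64 = π(5.21⁴ − 3.840⁴)/64 = 25.49 in⁴
Effective length L_e = K·L = 2 × 104 = 208.0 in
P_cr = π²EI / L_e² = π² × 9910×10³ × 25.49 / 208.0² = 5.764×10^4 lb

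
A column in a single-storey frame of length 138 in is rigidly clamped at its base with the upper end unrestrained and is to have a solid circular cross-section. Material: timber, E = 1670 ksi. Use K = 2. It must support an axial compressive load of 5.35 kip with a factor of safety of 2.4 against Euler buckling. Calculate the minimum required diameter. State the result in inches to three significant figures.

Required P_cr = n·P = 2.4 × 5.35 = 12.84 kip
L_e = K·L = 2 × 138 = 276.0 in
Required I = P_cr·L_e²/(π²E) = 1.284×10^4 × 276.0² / (π² × 1.67×10^6) = 59.34 in⁴
Solid circle: I = πd⁴/64  ⇒  d = (64I/π)^(1/4) = (64×59.34/π)^(1/4) = 5.90 in

d ≈ 5.90 in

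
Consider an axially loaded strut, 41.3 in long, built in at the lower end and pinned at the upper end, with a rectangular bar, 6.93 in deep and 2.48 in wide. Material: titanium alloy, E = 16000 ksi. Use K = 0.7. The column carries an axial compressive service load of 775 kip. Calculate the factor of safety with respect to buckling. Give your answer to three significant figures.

Buckling occurs about the weak axis: I_min = h·b³/12 with b = 2.48 in (the shorter side).
I_min = 6.93×2.48³/12 = 8.809 in⁴
Effective length L_e = K·L = 0.7 × 41.3 = 28.91 in
P_cr = π²EI / L_e² = π² × 16000×10³ × 8.809 / 28.91² = 1.664×10^6 lb
Factor of safety n = P_cr / P = 1664.3 / 775 = 2.15

n ≈ 2.15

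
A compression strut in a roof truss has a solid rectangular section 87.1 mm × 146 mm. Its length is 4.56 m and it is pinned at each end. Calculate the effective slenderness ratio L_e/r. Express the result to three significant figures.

For a rectangle r_min = b/√12 = 87.1/√12 = 25.14 mm
L_e = K·L = 1 × 4.56 m = 4.560 m = 4560.0 mm
λ = L_e / r_min = 4560.0 / 25.14 = 181

λ ≈ 181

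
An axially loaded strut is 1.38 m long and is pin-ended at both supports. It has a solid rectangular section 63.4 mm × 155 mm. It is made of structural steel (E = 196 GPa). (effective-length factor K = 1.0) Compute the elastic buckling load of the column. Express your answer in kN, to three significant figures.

Buckling occurs about the weak axis: I_min = h·b³/12 with b = 63.4 mm (the shorter side).
I_min = 155×63.4³/12 = 3.292×10^6 mm⁴
I = 3.292×10^6 mm⁴ = 3.292×10^-6 m⁴
Effective length L_e = K·L = 1 × 1.38 = 1.380 m
P_cr = π²EI / L_e² = π² × 196×10⁹ × 3.292×10^-6 / 1.380² = 3.344×10^6 N

P_cr ≈ 3340 kN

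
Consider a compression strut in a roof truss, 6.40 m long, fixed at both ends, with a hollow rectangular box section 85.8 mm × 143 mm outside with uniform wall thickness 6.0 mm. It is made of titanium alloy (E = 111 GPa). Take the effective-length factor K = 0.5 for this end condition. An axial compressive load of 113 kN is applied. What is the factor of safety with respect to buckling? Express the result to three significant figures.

Inner dimensions: h_i = 143 − 2×6.0 = 131.0 mm, b_i = 85.8 − 2×6.0 = 73.80 mm
Weak-axis I_min = (h_o·b_o³ − h_i·b_i³)/12 with b_o = 85.8, b_i = 73.80 mm (shorter outer/inner sides).
I_min = (143×85.8³ − 131.0×73.80³)/12 = 3.139×10^6 mm⁴
I = 3.139×10^6 mm⁴ = 3.139×10^-6 m⁴
Effective length L_e = K·L = 0.5 × 6.40 = 3.200 m
P_cr = π²EI / L_e² = π² × 111×10⁹ × 3.139×10^-6 / 3.200² = 3.358×10^5 N
Factor of safety n = P_cr / P = 335.82 / 113 = 2.97

n ≈ 2.97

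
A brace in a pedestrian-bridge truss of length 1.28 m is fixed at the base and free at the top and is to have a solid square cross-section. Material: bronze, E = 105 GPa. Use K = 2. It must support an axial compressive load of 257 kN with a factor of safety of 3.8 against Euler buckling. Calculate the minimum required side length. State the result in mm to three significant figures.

a ≈ 92.8 mm

Required P_cr = n·P = 3.8 × 257 = 976.6 kN
L_e = K·L = 2 × 1.28 = 2.560 m
Required I = P_cr·L_e²/(π²E) = 9.766×10^5 × 2.560² / (π² × 1.05×10^11) = 6.176×10^-6 m⁴
I_req = 6.176×10^6 mm⁴
Solid square: I = a⁴/12  ⇒  a = (12I)^(1/4) = (12×6.176×10^6)^(1/4) = 92.8 mm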